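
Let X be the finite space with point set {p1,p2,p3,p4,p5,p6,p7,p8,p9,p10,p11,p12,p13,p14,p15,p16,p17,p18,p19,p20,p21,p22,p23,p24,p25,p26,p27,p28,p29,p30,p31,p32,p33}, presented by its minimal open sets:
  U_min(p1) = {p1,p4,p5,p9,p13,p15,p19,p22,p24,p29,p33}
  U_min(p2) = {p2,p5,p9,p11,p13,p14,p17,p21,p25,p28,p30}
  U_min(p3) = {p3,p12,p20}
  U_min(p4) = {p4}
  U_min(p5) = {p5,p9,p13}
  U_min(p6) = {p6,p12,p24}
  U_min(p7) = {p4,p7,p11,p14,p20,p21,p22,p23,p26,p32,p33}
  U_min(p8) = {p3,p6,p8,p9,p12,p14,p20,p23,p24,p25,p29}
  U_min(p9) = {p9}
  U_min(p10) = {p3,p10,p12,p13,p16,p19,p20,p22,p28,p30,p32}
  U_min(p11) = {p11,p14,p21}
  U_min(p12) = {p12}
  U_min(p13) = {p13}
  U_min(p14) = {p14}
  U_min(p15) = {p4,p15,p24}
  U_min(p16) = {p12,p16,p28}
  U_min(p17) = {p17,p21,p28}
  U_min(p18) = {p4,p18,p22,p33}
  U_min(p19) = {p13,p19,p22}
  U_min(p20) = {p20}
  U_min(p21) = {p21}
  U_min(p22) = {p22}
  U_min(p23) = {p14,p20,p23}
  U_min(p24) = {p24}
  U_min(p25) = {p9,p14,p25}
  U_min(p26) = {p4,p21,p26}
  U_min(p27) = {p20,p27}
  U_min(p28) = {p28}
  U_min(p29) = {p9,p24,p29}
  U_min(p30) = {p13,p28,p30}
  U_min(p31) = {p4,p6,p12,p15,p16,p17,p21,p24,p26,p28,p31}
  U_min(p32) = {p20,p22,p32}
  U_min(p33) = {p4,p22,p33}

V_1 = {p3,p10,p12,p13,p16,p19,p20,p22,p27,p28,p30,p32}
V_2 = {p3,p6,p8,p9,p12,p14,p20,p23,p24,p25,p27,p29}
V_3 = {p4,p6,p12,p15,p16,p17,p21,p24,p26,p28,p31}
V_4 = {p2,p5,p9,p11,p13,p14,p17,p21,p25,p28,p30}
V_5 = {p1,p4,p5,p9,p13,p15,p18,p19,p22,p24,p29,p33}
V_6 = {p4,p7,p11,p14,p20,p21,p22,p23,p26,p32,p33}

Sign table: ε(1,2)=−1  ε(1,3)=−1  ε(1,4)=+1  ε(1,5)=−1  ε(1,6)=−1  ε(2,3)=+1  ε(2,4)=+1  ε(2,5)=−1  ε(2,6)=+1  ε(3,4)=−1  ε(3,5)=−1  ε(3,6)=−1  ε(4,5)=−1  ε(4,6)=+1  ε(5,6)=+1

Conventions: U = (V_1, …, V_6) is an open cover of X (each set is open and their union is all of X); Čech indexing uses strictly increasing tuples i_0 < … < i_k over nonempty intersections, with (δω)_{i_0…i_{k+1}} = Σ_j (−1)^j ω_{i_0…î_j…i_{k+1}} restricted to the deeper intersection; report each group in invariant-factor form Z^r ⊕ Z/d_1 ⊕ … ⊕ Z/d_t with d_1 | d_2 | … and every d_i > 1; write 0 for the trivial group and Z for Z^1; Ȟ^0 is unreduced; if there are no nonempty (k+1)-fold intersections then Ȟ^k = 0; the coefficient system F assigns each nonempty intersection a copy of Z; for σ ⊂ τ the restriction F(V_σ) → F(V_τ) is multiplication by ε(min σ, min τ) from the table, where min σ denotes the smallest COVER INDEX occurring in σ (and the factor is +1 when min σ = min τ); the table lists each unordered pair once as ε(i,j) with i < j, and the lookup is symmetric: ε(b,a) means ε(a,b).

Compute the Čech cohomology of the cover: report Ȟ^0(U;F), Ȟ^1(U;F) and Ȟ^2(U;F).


nerve simplices:
  V12={p3,p12,p20,p27} V13={p12,p16,p28} V14={p13,p28,p30} V15={p13,p19,p22} V16={p20,p22,p32} V23={p6,p12,p24} V24={p9,p14,p25} V25={p9,p24,p29} V26={p14,p20,p23} V34={p17,p21,p28} V35={p4,p15,p24} V36={p4,p21,p26} V45={p5,p9,p13} V46={p11,p14,p21} V56={p4,p22,p33}
  V123={p12} V126={p20} V134={p28} V145={p13} V156={p22} V235={p24} V245={p9} V246={p14} V346={p21} V356={p4}
C dims 6,15,10; δ0: rk 6, SNF 1^5·2; δ1: rk 9, SNF 1^9
degree 0: 6−6−0 = 0 → Ȟ^0 ≅ 0
degree 1: 15−9−6 = 0 plus torsion [2] → Ȟ^1 ≅ Z/2
degree 2: 10−0−9 = 1 → Ȟ^2 ≅ Z

Ȟ^0 ≅ 0, Ȟ^1 ≅ Z/2 and Ȟ^2 ≅ Z


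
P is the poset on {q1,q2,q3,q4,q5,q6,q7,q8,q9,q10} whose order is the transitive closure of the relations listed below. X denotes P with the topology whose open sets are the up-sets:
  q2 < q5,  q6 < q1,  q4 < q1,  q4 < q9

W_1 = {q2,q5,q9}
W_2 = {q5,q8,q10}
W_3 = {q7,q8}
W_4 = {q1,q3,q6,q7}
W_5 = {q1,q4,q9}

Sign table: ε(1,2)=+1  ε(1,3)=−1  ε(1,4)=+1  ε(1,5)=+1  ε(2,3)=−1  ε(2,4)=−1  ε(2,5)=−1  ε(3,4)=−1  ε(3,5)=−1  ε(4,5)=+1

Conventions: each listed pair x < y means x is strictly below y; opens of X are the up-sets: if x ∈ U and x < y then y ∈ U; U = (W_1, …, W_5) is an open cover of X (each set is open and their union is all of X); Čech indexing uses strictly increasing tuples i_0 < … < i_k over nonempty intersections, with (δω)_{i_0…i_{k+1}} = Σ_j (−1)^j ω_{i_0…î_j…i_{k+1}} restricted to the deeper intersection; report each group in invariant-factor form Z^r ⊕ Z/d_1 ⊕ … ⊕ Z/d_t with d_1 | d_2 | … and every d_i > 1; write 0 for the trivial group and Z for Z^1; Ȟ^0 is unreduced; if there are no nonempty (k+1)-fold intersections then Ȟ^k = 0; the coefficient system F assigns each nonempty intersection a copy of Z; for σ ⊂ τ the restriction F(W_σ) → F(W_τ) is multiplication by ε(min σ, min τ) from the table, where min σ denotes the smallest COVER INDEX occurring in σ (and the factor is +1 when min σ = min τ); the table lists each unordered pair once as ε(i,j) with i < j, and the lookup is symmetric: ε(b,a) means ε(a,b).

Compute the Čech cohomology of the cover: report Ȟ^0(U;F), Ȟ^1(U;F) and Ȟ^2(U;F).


nonempty overlaps:
  W12={q5} W15={q9} W23={q8} W34={q7} W45={q1}
C dims 5,5; δ0: rk 4, SNF 1^4
degree 0: 5−4−0 = 1 → Ȟ^0 ≅ Z
degree 1: 5−0−4 = 1 → Ȟ^1 ≅ Z
degree 2: 0−0−0 = 0 → Ȟ^2 ≅ 0

Ȟ^0 ≅ Z, Ȟ^1 ≅ Z, Ȟ^2 ≅ 0


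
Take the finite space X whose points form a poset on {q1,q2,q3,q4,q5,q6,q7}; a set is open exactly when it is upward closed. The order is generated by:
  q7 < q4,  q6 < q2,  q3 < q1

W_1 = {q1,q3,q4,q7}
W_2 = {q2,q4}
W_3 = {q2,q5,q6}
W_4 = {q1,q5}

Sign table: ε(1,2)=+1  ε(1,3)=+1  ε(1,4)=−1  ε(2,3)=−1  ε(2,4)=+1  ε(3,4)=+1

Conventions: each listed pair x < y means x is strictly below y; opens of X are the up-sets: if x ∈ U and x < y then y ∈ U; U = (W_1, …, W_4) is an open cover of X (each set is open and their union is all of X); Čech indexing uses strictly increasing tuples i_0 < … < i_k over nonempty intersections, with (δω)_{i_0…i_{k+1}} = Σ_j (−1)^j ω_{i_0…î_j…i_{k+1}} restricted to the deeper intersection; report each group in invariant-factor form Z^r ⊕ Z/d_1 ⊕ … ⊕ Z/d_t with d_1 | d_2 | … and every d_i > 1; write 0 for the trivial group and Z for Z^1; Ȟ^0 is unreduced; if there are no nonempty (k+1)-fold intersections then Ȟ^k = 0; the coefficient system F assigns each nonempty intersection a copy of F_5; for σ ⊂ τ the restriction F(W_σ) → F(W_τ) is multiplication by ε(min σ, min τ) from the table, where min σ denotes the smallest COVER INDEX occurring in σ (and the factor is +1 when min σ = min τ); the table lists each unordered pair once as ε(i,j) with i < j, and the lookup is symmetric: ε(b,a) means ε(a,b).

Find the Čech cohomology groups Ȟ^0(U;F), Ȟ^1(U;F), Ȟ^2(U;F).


Ȟ^0 ≅ Z/5, Ȟ^1 ≅ Z/5 and Ȟ^2 ≅ 0

cover nerve:
  W12={q4} W14={q1} W23={q2} W34={q5}
C dims 4,4; δ0: rk_F5 3
Ȟ^0: (4−3)−0=1 ⇒ Z/5
Ȟ^1: (4−0)−3=1 ⇒ Z/5
Ȟ^2: (0−0)−0=0 ⇒ 0


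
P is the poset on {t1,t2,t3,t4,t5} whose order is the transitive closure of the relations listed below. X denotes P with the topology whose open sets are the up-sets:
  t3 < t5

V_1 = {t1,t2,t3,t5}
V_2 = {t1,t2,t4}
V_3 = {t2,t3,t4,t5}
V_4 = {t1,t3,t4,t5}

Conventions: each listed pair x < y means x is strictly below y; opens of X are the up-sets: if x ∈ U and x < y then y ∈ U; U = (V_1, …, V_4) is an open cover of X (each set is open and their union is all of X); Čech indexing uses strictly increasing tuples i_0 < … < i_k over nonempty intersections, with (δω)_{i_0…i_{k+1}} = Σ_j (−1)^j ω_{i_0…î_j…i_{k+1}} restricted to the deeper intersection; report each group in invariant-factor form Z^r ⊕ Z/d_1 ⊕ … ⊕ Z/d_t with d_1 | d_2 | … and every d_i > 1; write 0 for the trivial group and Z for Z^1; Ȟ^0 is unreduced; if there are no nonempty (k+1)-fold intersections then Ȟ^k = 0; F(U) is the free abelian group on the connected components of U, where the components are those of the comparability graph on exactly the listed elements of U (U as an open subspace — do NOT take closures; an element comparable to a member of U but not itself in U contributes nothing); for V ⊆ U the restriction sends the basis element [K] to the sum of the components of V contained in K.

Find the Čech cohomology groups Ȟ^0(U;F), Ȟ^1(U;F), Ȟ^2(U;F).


intersection data:
  V12={t1,t2} V13={t2,t3,t5} V14={t1,t3,t5} V23={t2,t4} V24={t1,t4} V34={t3,t4,t5}
  V123={t2} V124={t1} V134={t3,t5} V234={t4}
components per intersection:
  V1: {t1} {t2} {t3,t5}
  V2: {t1} {t2} {t4}
  V3: {t2} {t3,t5} {t4}
  V4: {t1} {t3,t5} {t4}
  V12: {t1} {t2}
  V13: {t2} {t3,t5}
  V14: {t1} {t3,t5}
  V23: {t2} {t4}
  V24: {t1} {t4}
  V34: {t3,t5} {t4}
  V123: {t2}
  V124: {t1}
  V134: {t3,t5}
  V234: {t4}
C dims 12,12,4; δ0: rk 8, SNF 1^8; δ1: rk 4, SNF 1^4
Ȟ^0 = (12 − 8) − 0 = 4, so Ȟ^0 ≅ Z^4
Ȟ^1 = (12 − 4) − 8 = 0, so Ȟ^1 ≅ 0
Ȟ^2 = (4 − 0) − 4 = 0, so Ȟ^2 ≅ 0

Ȟ^0 = Z^4,  Ȟ^1 = 0,  Ȟ^2 = 0


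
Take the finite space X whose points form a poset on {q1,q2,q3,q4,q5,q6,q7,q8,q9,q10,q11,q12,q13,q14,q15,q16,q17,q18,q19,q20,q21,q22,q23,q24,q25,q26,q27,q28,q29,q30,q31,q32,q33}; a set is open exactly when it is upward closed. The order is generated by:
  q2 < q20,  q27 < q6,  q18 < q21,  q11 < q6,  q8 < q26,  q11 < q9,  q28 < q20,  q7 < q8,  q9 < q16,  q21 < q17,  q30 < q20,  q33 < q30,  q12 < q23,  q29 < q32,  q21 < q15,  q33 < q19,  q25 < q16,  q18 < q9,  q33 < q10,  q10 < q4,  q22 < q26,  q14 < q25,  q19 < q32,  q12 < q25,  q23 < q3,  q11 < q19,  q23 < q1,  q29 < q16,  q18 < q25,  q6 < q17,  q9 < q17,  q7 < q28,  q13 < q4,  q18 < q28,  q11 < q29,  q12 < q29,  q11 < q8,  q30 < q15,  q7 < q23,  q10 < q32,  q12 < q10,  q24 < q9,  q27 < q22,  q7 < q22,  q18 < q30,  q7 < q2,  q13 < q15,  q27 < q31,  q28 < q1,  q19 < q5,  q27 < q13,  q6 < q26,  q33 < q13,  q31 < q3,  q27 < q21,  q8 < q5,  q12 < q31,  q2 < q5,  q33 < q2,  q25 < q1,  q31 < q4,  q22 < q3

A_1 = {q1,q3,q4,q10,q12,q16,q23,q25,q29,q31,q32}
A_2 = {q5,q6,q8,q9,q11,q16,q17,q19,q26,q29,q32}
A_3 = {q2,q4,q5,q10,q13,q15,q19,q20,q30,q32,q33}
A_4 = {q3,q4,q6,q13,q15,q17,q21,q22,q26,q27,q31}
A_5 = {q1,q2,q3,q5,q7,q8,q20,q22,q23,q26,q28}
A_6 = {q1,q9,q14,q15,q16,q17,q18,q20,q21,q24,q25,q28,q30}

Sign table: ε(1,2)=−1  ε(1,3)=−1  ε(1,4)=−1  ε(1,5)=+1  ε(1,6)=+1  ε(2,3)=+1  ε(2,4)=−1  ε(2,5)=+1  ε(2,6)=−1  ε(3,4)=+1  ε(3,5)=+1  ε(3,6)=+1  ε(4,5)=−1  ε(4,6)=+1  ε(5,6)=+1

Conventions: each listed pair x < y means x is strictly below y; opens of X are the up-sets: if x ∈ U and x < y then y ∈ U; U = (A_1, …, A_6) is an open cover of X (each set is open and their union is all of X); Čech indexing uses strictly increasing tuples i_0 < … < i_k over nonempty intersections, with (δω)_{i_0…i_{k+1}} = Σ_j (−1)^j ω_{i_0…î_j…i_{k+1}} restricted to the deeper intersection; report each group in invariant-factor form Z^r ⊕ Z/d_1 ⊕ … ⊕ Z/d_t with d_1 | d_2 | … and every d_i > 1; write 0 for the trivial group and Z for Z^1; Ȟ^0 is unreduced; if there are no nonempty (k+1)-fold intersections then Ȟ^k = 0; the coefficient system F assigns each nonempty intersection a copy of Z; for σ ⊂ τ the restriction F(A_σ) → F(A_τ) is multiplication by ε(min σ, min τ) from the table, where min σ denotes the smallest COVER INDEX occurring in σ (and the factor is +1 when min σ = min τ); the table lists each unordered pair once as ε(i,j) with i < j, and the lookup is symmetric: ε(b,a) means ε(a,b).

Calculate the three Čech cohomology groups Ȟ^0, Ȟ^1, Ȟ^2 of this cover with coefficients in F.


Ȟ^0 = 0,  Ȟ^1 = Z/2,  Ȟ^2 = Z

cover nerve:
  A12={q16,q29,q32} A13={q4,q10,q32} A14={q3,q4,q31} A15={q1,q3,q23} A16={q1,q16,q25} A23={q5,q19,q32} A24={q6,q17,q26} A25={q5,q8,q26} A26={q9,q16,q17} A34={q4,q13,q15} A35={q2,q5,q20} A36={q15,q20,q30} A45={q3,q22,q26} A46={q15,q17,q21} A56={q1,q20,q28}
  A123={q32} A126={q16} A134={q4} A145={q3} A156={q1} A235={q5} A245={q26} A246={q17} A346={q15} A356={q20}
C dims 6,15,10; δ0: rk 6, SNF 1^5·2; δ1: rk 9, SNF 1^9
Ȟ^0: (6−6)−0=0 ⇒ 0
Ȟ^1: (15−9)−6=0 plus torsion [2] ⇒ Z/2
Ȟ^2: (10−0)−9=1 ⇒ Z


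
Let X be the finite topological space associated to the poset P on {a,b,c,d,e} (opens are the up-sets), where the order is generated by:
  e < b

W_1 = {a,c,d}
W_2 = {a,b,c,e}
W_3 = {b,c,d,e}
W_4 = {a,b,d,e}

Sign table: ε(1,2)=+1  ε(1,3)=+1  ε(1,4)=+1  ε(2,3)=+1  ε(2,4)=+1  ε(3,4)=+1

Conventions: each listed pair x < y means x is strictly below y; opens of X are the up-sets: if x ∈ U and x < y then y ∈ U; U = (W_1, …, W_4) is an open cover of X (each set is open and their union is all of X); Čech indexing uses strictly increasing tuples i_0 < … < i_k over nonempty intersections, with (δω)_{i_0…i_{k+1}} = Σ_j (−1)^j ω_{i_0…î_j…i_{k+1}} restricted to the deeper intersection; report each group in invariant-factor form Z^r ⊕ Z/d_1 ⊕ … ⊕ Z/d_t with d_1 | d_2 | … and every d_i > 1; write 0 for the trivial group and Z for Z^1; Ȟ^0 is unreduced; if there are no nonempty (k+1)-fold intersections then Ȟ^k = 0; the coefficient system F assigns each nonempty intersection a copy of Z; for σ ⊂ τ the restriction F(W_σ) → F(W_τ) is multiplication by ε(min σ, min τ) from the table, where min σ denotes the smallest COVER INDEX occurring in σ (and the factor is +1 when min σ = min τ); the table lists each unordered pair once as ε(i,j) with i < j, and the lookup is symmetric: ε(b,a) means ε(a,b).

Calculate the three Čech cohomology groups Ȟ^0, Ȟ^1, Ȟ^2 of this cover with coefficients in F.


Ȟ^0 ≅ Z,  Ȟ^1 ≅ 0,  Ȟ^2 ≅ Z

intersection data:
  W12={a,c} W13={c,d} W14={a,d} W23={b,c,e} W24={a,b,e} W34={b,d,e}
  W123={c} W124={a} W134={d} W234={b,e}
C dims 4,6,4; δ0: rk 3, SNF 1^3; δ1: rk 3, SNF 1^3
Ȟ^0 = (4 − 3) − 0 = 1, so Ȟ^0 ≅ Z
Ȟ^1 = (6 − 3) − 3 = 0, so Ȟ^1 ≅ 0
Ȟ^2 = (4 − 0) − 3 = 1, so Ȟ^2 ≅ Z


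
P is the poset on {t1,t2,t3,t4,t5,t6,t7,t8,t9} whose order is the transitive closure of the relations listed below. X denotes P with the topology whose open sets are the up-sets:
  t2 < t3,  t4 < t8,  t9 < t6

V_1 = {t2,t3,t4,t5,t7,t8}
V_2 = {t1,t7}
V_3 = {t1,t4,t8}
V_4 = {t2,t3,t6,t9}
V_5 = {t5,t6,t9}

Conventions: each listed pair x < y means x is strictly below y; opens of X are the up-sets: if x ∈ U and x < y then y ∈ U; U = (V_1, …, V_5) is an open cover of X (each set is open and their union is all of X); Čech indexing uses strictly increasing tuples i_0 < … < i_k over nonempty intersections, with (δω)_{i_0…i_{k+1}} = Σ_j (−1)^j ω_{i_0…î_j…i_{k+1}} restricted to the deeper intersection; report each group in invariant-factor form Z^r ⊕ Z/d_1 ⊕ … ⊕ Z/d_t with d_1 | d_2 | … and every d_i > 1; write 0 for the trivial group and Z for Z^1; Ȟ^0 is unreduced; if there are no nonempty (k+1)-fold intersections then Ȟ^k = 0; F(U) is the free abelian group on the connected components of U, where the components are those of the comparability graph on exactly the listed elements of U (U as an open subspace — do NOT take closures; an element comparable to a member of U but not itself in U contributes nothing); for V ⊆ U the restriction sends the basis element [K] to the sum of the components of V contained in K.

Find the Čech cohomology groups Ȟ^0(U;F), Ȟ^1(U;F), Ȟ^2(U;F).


nerve simplices:
  V12={t7} V13={t4,t8} V14={t2,t3} V15={t5} V23={t1} V45={t6,t9}
components per intersection:
  V1: {t2,t3} {t4,t8} {t5} {t7}
  V2: {t1} {t7}
  V3: {t1} {t4,t8}
  V4: {t2,t3} {t6,t9}
  V5: {t5} {t6,t9}
  V12: {t7}
  V13: {t4,t8}
  V14: {t2,t3}
  V15: {t5}
  V23: {t1}
  V45: {t6,t9}
C dims 12,6; δ0: rk 6, SNF 1^6
degree 0: 12−6−0 = 6 → Ȟ^0 ≅ Z^6
degree 1: 6−0−6 = 0 → Ȟ^1 ≅ 0
degree 2: 0−0−0 = 0 → Ȟ^2 ≅ 0

Ȟ^0 = Z^6,  Ȟ^1 = 0,  Ȟ^2 = 0


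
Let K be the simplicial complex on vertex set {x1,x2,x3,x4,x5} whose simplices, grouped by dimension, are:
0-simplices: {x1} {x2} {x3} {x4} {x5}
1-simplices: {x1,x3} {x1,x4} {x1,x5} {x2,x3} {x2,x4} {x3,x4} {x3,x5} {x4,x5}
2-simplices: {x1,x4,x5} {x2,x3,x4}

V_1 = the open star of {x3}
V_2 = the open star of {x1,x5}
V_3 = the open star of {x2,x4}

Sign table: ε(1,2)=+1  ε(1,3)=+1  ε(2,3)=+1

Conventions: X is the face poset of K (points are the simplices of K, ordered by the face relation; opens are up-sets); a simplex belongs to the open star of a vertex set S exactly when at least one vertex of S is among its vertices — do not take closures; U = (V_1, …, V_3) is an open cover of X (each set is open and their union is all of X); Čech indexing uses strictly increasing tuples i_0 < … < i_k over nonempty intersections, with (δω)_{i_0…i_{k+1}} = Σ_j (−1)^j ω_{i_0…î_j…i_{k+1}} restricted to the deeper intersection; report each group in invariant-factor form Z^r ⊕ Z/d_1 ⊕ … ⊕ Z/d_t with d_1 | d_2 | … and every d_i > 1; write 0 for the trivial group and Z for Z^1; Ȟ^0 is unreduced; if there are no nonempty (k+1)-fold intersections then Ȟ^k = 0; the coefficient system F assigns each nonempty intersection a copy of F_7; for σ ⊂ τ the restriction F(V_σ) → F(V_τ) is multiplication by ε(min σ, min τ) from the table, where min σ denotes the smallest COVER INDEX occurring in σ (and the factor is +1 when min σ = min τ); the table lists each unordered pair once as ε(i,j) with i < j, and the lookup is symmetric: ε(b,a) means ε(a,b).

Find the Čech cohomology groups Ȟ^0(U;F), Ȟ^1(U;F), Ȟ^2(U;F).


cover nerve:
  V1={{x3},{x1,x3},{x2,x3},{x3,x4},{x3,x5},{x2,x3,x4}} V2={{x1},{x5},{x1,x3},{x1,x4},{x1,x5},{x3,x5},{x4,x5},{x1,x4,x5}} V3={{x2},{x4},{x1,x4},{x2,x3},{x2,x4},{x3,x4},{x4,x5},{x1,x4,x5},{x2,x3,x4}}
  V12={{x1,x3},{x3,x5}} V13={{x2,x3},{x3,x4},{x2,x3,x4}} V23={{x1,x4},{x4,x5},{x1,x4,x5}}
C dims 3,3; δ0: rk_F7 2
Ȟ^0: (3−2)−0=1 ⇒ Z/7
Ȟ^1: (3−0)−2=1 ⇒ Z/7
Ȟ^2: (0−0)−0=0 ⇒ 0

Ȟ^0 = Z/7, Ȟ^1 = Z/7, Ȟ^2 = 0


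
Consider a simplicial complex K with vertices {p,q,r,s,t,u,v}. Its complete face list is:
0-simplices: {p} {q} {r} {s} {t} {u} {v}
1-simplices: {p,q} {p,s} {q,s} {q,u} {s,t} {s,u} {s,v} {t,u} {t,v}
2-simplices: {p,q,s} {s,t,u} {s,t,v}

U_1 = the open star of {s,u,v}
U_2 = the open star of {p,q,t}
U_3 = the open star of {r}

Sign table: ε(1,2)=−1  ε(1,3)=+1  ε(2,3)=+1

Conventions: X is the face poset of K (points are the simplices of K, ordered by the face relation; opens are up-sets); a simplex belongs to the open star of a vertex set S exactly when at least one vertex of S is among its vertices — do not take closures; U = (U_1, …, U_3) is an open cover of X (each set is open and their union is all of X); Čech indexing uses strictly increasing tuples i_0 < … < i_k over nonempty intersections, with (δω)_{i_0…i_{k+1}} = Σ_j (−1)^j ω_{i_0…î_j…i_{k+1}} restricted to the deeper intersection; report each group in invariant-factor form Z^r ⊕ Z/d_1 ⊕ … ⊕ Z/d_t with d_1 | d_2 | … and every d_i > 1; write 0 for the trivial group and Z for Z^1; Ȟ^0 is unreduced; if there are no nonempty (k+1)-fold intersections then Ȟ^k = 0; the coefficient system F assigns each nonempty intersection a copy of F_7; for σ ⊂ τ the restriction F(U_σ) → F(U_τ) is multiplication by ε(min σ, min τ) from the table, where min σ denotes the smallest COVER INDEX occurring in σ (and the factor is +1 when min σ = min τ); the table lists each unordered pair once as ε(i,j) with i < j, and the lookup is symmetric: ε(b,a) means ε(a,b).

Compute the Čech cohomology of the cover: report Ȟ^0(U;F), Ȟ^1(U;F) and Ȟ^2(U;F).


intersection data:
  U1={{s},{u},{v},{p,s},{q,s},{q,u},{s,t},{s,u},{s,v},{t,u},{t,v},{p,q,s},{s,t,u},{s,t,v}} U2={{p},{q},{t},{p,q},{p,s},{q,s},{q,u},{s,t},{t,u},{t,v},{p,q,s},{s,t,u},{s,t,v}} U3={{r}}
  U12={{p,s},{q,s},{q,u},{s,t},{t,u},{t,v},{p,q,s},{s,t,u},{s,t,v}}
C dims 3,1; δ0: rk_F7 1
Ȟ^0 = (3 − 1) − 0 = 2, so Ȟ^0 ≅ Z/7 ⊕ Z/7
Ȟ^1 = (1 − 0) − 1 = 0, so Ȟ^1 ≅ 0
Ȟ^2 = (0 − 0) − 0 = 0, so Ȟ^2 ≅ 0

Ȟ^0(U;F) ≅ Z/7 ⊕ Z/7,  Ȟ^1(U;F) ≅ 0,  Ȟ^2(U;F) ≅ 0


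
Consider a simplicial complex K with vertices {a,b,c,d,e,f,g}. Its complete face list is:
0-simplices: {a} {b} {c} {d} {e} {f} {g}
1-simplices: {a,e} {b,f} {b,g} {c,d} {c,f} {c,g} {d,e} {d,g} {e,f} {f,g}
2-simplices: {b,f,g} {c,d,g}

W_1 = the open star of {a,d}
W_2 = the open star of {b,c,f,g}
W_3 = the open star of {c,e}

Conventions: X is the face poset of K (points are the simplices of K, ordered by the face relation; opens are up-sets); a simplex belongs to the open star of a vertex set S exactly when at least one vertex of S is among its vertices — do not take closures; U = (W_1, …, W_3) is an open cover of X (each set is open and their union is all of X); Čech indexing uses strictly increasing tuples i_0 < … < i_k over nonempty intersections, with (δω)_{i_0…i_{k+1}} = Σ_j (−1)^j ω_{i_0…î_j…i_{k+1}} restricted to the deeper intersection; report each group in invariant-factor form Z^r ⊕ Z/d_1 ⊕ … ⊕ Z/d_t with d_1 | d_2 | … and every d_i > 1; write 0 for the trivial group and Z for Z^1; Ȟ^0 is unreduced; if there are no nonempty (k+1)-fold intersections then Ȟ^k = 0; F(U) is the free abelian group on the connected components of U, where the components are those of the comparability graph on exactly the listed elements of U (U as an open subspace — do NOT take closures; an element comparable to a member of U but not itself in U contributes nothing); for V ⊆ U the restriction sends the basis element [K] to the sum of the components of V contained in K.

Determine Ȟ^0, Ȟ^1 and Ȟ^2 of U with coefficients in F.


intersection data:
  W1={{a},{d},{a,e},{c,d},{d,e},{d,g},{c,d,g}} W2={{b},{c},{f},{g},{b,f},{b,g},{c,d},{c,f},{c,g},{d,g},{e,f},{f,g},{b,f,g},{c,d,g}} W3={{c},{e},{a,e},{c,d},{c,f},{c,g},{d,e},{e,f},{c,d,g}}
  W12={{c,d},{d,g},{c,d,g}} W13={{a,e},{c,d},{d,e},{c,d,g}} W23={{c},{c,d},{c,f},{c,g},{e,f},{c,d,g}}
  W123={{c,d},{c,d,g}}
components per intersection:
  W1: {{a},{a,e}} {{d},{c,d},{d,e},{d,g},{c,d,g}}
  W2: {{b},{c},{f},{g},{b,f},{b,g},{c,d},{c,f},{c,g},{d,g},{e,f},{f,g},{b,f,g},{c,d,g}}
  W3: {{c},{c,d},{c,f},{c,g},{c,d,g}} {{e},{a,e},{d,e},{e,f}}
  W12: {{c,d},{d,g},{c,d,g}}
  W13: {{a,e}} {{c,d},{c,d,g}} {{d,e}}
  W23: {{c},{c,d},{c,f},{c,g},{c,d,g}} {{e,f}}
  W123: {{c,d},{c,d,g}}
C dims 5,6,1; δ0: rk 4, SNF 1^4; δ1: rk 1, SNF 1^1
Ȟ^0 = (5 − 4) − 0 = 1, so Ȟ^0 ≅ Z
Ȟ^1 = (6 − 1) − 4 = 1, so Ȟ^1 ≅ Z
Ȟ^2 = (1 − 0) − 1 = 0, so Ȟ^2 ≅ 0

Ȟ^0 ≅ Z,  Ȟ^1 ≅ Z,  Ȟ^2 ≅ 0


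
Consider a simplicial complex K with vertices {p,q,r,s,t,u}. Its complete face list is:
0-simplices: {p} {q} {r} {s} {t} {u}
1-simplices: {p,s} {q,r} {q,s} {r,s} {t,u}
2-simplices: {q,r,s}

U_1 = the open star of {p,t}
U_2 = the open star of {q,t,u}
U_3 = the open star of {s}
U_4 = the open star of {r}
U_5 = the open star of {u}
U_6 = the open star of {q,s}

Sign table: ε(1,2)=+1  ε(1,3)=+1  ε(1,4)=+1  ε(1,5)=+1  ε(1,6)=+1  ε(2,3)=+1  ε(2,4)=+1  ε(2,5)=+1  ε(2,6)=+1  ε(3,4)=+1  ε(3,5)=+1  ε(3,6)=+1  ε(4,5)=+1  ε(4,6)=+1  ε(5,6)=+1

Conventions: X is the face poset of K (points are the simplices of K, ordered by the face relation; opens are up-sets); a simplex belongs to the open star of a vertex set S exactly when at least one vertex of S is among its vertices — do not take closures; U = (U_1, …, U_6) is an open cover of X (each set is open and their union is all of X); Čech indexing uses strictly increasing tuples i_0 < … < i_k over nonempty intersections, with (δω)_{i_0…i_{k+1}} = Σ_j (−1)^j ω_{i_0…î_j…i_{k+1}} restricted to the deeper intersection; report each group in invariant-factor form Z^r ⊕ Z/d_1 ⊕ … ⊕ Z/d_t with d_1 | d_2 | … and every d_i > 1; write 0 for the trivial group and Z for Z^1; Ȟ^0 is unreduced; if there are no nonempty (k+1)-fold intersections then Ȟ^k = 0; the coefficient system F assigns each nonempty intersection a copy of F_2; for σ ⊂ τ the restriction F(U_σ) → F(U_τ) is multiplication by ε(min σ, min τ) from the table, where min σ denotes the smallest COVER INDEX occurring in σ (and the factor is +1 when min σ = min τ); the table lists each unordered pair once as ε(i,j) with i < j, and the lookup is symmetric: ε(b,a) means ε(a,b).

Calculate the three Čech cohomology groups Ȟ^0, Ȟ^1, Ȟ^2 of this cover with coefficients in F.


nonempty intersections:
  U1={{p},{t},{p,s},{t,u}} U2={{q},{t},{u},{q,r},{q,s},{t,u},{q,r,s}} U3={{s},{p,s},{q,s},{r,s},{q,r,s}} U4={{r},{q,r},{r,s},{q,r,s}} U5={{u},{t,u}} U6={{q},{s},{p,s},{q,r},{q,s},{r,s},{q,r,s}}
  U12={{t},{t,u}} U13={{p,s}} U15={{t,u}} U16={{p,s}} U23={{q,s},{q,r,s}} U24={{q,r},{q,r,s}} U25={{u},{t,u}} U26={{q},{q,r},{q,s},{q,r,s}} U34={{r,s},{q,r,s}} U36={{s},{p,s},{q,s},{r,s},{q,r,s}} U46={{q,r},{r,s},{q,r,s}}
  U125={{t,u}} U136={{p,s}} U234={{q,r,s}} U236={{q,s},{q,r,s}} U246={{q,r},{q,r,s}} U346={{r,s},{q,r,s}}
  U2346={{q,r,s}}
C dims 6,11,6,1; δ0: rk_F2 5; δ1: rk_F2 5; δ2: rk_F2 1
Ȟ^0: (6−5)−0=1 ⇒ Z/2
Ȟ^1: (11−5)−5=1 ⇒ Z/2
Ȟ^2: (6−1)−5=0 ⇒ 0

Ȟ^0(U;F) ≅ Z/2, Ȟ^1(U;F) ≅ Z/2 and Ȟ^2(U;F) ≅ 0


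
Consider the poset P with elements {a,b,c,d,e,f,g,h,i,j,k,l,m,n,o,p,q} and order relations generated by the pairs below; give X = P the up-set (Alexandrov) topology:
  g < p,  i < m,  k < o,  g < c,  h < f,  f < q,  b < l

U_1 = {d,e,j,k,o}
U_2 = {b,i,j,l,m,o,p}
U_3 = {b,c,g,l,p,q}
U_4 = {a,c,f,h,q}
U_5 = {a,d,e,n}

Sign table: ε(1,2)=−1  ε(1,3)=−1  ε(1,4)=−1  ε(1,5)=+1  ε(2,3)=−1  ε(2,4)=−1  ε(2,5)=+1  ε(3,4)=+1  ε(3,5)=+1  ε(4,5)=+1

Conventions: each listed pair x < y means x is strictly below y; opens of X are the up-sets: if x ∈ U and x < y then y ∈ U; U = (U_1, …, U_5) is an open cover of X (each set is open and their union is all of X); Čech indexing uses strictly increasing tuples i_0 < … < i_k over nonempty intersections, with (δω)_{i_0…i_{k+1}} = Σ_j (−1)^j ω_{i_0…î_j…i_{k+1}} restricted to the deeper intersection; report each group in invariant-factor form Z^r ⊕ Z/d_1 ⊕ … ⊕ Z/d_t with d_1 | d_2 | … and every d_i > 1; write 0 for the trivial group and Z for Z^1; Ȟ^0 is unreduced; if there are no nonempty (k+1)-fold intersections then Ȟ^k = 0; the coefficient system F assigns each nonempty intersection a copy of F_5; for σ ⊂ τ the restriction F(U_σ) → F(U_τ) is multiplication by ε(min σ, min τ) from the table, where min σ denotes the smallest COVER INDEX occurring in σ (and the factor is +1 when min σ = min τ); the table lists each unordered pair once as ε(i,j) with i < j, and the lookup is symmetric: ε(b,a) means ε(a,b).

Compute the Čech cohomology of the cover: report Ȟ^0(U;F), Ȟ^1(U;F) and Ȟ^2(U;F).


Ȟ^0 = Z/5,  Ȟ^1 = Z/5,  Ȟ^2 = 0

intersection data:
  U12={j,o} U15={d,e} U23={b,l,p} U34={c,q} U45={a}
C dims 5,5; δ0: rk_F5 4
Ȟ^0 = (5 − 4) − 0 = 1, so Ȟ^0 ≅ Z/5
Ȟ^1 = (5 − 0) − 4 = 1, so Ȟ^1 ≅ Z/5
Ȟ^2 = (0 − 0) − 0 = 0, so Ȟ^2 ≅ 0


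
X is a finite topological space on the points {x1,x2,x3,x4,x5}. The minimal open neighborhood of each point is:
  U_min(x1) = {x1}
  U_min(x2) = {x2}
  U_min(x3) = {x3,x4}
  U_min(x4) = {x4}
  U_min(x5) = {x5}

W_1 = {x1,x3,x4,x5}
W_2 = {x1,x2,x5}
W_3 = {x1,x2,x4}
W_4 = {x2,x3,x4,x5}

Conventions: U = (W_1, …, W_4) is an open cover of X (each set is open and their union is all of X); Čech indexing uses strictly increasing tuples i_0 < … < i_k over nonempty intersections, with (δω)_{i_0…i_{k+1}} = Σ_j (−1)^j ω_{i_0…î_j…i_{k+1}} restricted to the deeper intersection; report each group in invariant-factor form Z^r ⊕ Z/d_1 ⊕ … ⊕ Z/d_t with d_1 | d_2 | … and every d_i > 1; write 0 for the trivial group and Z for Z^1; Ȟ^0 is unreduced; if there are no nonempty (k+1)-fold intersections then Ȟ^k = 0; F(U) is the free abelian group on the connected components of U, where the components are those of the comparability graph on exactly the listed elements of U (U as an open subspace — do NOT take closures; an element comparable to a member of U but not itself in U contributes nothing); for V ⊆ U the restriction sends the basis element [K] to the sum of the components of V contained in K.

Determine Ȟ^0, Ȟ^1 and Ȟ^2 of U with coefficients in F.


cover nerve:
  W12={x1,x5} W13={x1,x4} W14={x3,x4,x5} W23={x1,x2} W24={x2,x5} W34={x2,x4}
  W123={x1} W124={x5} W134={x4} W234={x2}
components per intersection:
  W1: {x1} {x3,x4} {x5}
  W2: {x1} {x2} {x5}
  W3: {x1} {x2} {x4}
  W4: {x2} {x3,x4} {x5}
  W12: {x1} {x5}
  W13: {x1} {x4}
  W14: {x3,x4} {x5}
  W23: {x1} {x2}
  W24: {x2} {x5}
  W34: {x2} {x4}
  W123: {x1}
  W124: {x5}
  W134: {x4}
  W234: {x2}
C dims 12,12,4; δ0: rk 8, SNF 1^8; δ1: rk 4, SNF 1^4
Ȟ^0: (12−8)−0=4 ⇒ Z^4
Ȟ^1: (12−4)−8=0 ⇒ 0
Ȟ^2: (4−0)−4=0 ⇒ 0

Ȟ^0 = Z^4, Ȟ^1 = 0, Ȟ^2 = 0


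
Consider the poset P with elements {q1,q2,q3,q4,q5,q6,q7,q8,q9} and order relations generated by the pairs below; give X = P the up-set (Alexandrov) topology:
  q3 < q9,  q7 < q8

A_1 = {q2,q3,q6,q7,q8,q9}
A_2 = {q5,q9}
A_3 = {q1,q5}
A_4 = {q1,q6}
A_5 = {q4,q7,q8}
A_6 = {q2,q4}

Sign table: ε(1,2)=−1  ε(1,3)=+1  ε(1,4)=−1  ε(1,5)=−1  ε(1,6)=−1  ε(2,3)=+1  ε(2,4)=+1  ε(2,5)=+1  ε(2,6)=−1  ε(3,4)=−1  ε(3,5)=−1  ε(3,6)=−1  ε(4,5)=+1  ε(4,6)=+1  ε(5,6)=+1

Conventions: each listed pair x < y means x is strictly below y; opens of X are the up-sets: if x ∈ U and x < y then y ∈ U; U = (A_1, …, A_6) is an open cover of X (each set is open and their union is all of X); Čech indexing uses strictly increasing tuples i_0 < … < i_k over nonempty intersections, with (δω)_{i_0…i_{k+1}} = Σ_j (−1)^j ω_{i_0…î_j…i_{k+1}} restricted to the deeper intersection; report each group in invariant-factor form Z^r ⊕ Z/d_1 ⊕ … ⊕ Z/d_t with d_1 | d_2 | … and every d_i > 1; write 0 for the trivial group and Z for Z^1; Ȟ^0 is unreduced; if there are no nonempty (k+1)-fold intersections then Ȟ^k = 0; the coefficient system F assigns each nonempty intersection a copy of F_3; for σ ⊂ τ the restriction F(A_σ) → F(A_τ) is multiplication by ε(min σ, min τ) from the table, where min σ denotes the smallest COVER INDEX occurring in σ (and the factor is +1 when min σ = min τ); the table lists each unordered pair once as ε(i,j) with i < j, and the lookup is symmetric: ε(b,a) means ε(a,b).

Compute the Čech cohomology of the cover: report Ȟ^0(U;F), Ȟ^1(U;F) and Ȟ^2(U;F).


nerve of the cover:
  A12={q9} A14={q6} A15={q7,q8} A16={q2} A23={q5} A34={q1} A56={q4}
C dims 6,7; δ0: rk_F3 6
Ȟ^0 = (6 − 6) − 0 = 0, so Ȟ^0 ≅ 0
Ȟ^1 = (7 − 0) − 6 = 1, so Ȟ^1 ≅ Z/3
Ȟ^2 = (0 − 0) − 0 = 0, so Ȟ^2 ≅ 0

Ȟ^0(U;F) ≅ 0, Ȟ^1(U;F) ≅ Z/3, Ȟ^2(U;F) ≅ 0


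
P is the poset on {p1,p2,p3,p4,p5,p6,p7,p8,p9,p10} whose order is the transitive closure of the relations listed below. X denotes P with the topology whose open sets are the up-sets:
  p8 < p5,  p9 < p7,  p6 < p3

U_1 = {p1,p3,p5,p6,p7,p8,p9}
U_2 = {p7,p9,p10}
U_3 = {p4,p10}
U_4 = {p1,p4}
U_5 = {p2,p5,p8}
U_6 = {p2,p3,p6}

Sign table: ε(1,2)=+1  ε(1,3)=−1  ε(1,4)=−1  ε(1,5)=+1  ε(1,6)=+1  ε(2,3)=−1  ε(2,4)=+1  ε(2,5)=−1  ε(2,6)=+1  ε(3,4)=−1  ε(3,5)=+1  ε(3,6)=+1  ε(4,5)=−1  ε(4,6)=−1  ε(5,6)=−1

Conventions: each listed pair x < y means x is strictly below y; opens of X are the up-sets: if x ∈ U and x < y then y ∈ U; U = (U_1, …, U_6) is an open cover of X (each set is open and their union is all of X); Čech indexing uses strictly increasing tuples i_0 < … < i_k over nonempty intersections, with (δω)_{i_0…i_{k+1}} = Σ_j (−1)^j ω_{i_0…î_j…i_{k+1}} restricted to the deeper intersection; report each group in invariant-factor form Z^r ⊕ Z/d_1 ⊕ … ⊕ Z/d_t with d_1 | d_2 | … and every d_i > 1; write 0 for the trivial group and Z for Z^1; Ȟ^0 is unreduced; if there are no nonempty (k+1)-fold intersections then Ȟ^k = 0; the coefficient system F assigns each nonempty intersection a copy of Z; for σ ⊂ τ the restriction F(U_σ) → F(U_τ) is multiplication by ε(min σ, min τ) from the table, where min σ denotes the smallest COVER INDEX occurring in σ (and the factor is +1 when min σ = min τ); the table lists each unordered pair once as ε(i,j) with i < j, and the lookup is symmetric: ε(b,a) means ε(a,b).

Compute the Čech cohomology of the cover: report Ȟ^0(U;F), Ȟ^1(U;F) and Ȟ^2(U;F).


nonempty overlaps:
  U12={p7,p9} U14={p1} U15={p5,p8} U16={p3,p6} U23={p10} U34={p4} U56={p2}
C dims 6,7; δ0: rk 6, SNF 1^5·2
degree 0: 6−6−0 = 0 → Ȟ^0 ≅ 0
degree 1: 7−0−6 = 1 plus torsion [2] → Ȟ^1 ≅ Z ⊕ Z/2
degree 2: 0−0−0 = 0 → Ȟ^2 ≅ 0

Ȟ^0 = 0,  Ȟ^1 = Z ⊕ Z/2,  Ȟ^2 = 0


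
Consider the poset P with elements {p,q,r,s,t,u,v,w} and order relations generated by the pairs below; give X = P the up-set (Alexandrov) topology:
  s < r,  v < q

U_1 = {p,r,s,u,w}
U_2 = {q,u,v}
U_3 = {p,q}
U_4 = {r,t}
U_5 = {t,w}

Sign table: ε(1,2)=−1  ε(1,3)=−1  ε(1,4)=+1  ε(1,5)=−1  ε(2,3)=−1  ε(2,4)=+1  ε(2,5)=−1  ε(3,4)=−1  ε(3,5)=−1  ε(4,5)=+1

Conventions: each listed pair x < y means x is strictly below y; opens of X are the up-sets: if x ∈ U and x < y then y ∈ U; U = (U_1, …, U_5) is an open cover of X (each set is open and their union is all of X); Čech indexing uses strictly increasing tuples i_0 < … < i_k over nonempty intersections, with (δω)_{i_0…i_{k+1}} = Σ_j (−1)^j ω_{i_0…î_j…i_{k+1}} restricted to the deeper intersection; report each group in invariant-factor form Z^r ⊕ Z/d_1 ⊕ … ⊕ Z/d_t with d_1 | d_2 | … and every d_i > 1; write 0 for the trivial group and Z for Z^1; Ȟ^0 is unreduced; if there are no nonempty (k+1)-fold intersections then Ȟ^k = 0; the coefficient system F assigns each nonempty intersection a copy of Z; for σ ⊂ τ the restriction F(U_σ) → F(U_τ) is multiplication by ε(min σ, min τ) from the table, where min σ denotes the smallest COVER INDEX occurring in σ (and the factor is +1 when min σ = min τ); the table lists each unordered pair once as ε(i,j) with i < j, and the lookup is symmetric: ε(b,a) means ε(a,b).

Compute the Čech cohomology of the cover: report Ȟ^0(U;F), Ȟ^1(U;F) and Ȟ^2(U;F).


intersection data:
  U12={u} U13={p} U14={r} U15={w} U23={q} U45={t}
C dims 5,6; δ0: rk 5, SNF 1^4·2
Ȟ^0 = (5 − 5) − 0 = 0, so Ȟ^0 ≅ 0
Ȟ^1 = (6 − 0) − 5 = 1 plus torsion [2], so Ȟ^1 ≅ Z ⊕ Z/2
Ȟ^2 = (0 − 0) − 0 = 0, so Ȟ^2 ≅ 0

Ȟ^0 ≅ 0, Ȟ^1 ≅ Z ⊕ Z/2, Ȟ^2 ≅ 0


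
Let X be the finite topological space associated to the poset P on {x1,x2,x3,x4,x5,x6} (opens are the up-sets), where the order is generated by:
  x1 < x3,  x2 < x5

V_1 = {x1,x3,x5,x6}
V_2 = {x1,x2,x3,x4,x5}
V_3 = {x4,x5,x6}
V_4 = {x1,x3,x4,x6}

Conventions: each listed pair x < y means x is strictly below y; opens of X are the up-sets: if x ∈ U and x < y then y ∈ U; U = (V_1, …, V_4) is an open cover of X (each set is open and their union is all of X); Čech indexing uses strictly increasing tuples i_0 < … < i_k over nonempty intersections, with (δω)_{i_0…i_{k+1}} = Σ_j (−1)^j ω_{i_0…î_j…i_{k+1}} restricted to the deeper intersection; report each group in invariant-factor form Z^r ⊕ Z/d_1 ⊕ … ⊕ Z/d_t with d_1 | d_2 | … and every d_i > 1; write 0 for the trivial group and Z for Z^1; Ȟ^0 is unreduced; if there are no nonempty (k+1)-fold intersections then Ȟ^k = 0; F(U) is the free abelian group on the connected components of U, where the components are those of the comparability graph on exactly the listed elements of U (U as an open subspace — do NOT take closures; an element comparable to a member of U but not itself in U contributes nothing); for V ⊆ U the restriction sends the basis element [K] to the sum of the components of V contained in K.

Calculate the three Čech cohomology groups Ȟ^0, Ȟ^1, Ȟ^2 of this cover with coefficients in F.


Ȟ^0 ≅ Z^4, Ȟ^1 ≅ 0, Ȟ^2 ≅ 0

nerve simplices:
  V12={x1,x3,x5} V13={x5,x6} V14={x1,x3,x6} V23={x4,x5} V24={x1,x3,x4} V34={x4,x6}
  V123={x5} V124={x1,x3} V134={x6} V234={x4}
components per intersection:
  V1: {x1,x3} {x5} {x6}
  V2: {x1,x3} {x2,x5} {x4}
  V3: {x4} {x5} {x6}
  V4: {x1,x3} {x4} {x6}
  V12: {x1,x3} {x5}
  V13: {x5} {x6}
  V14: {x1,x3} {x6}
  V23: {x4} {x5}
  V24: {x1,x3} {x4}
  V34: {x4} {x6}
  V123: {x5}
  V124: {x1,x3}
  V134: {x6}
  V234: {x4}
C dims 12,12,4; δ0: rk 8, SNF 1^8; δ1: rk 4, SNF 1^4
degree 0: 12−8−0 = 4 → Ȟ^0 ≅ Z^4
degree 1: 12−4−8 = 0 → Ȟ^1 ≅ 0
degree 2: 4−0−4 = 0 → Ȟ^2 ≅ 0


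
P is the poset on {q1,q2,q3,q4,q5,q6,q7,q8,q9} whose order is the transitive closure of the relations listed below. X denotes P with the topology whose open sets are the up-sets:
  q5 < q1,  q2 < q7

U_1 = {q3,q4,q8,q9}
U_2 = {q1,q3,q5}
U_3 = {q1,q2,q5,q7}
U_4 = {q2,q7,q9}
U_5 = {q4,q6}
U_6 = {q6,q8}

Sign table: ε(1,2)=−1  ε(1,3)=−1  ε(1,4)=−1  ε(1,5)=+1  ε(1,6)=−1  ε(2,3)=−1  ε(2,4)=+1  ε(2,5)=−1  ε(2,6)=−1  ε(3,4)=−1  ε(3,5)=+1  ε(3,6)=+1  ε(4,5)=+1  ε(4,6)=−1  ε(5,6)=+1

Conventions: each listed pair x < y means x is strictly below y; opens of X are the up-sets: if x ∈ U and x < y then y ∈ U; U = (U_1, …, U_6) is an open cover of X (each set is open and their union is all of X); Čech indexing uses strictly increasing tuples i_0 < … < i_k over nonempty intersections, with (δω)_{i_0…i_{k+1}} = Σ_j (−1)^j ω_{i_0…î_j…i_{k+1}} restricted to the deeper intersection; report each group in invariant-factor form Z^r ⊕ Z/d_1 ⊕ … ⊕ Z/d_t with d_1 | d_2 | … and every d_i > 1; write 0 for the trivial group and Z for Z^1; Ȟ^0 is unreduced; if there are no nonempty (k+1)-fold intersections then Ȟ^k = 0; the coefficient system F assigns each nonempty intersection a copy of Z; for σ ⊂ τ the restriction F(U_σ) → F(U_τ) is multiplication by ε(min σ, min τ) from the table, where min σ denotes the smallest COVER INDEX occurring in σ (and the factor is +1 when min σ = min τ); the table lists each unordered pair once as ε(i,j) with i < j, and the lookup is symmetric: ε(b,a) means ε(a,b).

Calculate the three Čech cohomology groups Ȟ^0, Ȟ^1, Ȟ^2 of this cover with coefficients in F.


nonempty intersections:
  U12={q3} U14={q9} U15={q4} U16={q8} U23={q1,q5} U34={q2,q7} U56={q6}
C dims 6,7; δ0: rk 6, SNF 1^5·2
Ȟ^0: (6−6)−0=0 ⇒ 0
Ȟ^1: (7−0)−6=1 plus torsion [2] ⇒ Z ⊕ Z/2
Ȟ^2: (0−0)−0=0 ⇒ 0

Ȟ^0 = 0, Ȟ^1 = Z ⊕ Z/2 and Ȟ^2 = 0


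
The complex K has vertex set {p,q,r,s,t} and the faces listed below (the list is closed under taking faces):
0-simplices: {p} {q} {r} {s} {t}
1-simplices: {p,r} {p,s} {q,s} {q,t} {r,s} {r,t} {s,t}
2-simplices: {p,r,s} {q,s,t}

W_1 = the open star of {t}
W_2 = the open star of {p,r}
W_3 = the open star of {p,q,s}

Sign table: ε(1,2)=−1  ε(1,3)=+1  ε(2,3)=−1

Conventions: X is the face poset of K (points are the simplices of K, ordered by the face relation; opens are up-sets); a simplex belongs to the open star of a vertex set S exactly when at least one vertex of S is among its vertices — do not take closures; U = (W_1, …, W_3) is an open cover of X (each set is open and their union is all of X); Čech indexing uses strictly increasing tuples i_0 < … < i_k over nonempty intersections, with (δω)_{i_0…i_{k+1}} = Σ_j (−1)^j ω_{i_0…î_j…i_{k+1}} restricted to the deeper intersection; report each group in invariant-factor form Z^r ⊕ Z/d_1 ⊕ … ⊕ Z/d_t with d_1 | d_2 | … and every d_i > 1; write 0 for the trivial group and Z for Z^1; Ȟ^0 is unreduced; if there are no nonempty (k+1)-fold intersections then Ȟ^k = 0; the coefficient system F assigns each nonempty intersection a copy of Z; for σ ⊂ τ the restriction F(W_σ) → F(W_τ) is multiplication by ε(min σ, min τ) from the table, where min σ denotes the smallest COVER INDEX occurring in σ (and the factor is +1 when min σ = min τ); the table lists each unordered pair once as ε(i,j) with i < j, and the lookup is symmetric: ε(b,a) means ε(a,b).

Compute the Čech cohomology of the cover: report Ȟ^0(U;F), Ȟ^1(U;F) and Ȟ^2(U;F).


Ȟ^0 = Z, Ȟ^1 = Z, Ȟ^2 = 0

nerve of the cover:
  W1={{t},{q,t},{r,t},{s,t},{q,s,t}} W2={{p},{r},{p,r},{p,s},{r,s},{r,t},{p,r,s}} W3={{p},{q},{s},{p,r},{p,s},{q,s},{q,t},{r,s},{s,t},{p,r,s},{q,s,t}}
  W12={{r,t}} W13={{q,t},{s,t},{q,s,t}} W23={{p},{p,r},{p,s},{r,s},{p,r,s}}
C dims 3,3; δ0: rk 2, SNF 1^2
Ȟ^0 = (3 − 2) − 0 = 1, so Ȟ^0 ≅ Z
Ȟ^1 = (3 − 0) − 2 = 1, so Ȟ^1 ≅ Z
Ȟ^2 = (0 − 0) − 0 = 0, so Ȟ^2 ≅ 0
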